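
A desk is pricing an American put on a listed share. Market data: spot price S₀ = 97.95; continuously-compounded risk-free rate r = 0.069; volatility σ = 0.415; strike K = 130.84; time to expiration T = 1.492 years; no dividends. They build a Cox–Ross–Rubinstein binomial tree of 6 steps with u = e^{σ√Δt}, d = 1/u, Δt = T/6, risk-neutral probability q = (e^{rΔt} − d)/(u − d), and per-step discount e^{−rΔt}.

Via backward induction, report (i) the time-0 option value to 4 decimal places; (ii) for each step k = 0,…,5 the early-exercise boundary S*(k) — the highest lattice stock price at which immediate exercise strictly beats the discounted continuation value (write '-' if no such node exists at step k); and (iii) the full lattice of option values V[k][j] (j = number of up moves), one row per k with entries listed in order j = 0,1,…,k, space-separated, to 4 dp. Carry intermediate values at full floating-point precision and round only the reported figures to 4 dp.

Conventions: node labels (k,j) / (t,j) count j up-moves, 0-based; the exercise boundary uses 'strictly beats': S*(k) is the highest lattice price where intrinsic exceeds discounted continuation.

price = 37.1772
boundary = - 79.6396 64.7520 79.6396 64.7520 79.6396
tree:
37.1772
51.2004 23.8925
66.0880 35.7038 12.4413
78.1925 51.2004 20.8334 4.1449
88.0342 66.0880 33.6118 8.2673 0.0000
96.0362 78.1925 51.2004 16.4897 0.0000 0.0000
102.5423 88.0342 66.0880 32.8900 0.0000 0.0000 0.0000

Δt=0.24867  u=1.22992  d=0.81306  q=0.48996  discount=0.98299
step 6 (expiry): payoffs max(K−S,0) = 102.5423 88.0342 66.0880 32.8900 0.0000 0.0000 0.0000
step 5: (k=5,j=0): S=34.8038, K−S=96.0362, hold=93.8104 ⇒ V=96.0362 exercise | (k=5,j=1): S=52.6475, K−S=78.1925, hold=75.9667 ⇒ V=78.1925 exercise | (k=5,j=2): S=79.6396, K−S=51.2004, hold=48.9746 ⇒ V=51.2004 exercise | (k=5,j=3): S=120.4703, K−S=10.3697, hold=16.4897 ⇒ V=16.4897 continue | (k=5,j=4): S=182.2346, K−S=0.0000, hold=0.0000 ⇒ V=0.0000 continue | (k=5,j=5): S=275.6651, K−S=0.0000, hold=0.0000 ⇒ V=0.0000 continue  boundary S*=79.6396
step 4: (k=4,j=0): S=42.8058, K−S=88.0342, hold=85.8084 ⇒ V=88.0342 exercise | (k=4,j=1): S=64.7520, K−S=66.0880, hold=63.8622 ⇒ V=66.0880 exercise | (k=4,j=2): S=97.9500, K−S=32.8900, hold=33.6118 ⇒ V=33.6118 continue | (k=4,j=3): S=148.1683, K−S=0.0000, hold=8.2673 ⇒ V=8.2673 continue | (k=4,j=4): S=224.1333, K−S=0.0000, hold=0.0000 ⇒ V=0.0000 continue  boundary S*=64.7520
step 3: (k=3,j=0): S=52.6475, K−S=78.1925, hold=75.9667 ⇒ V=78.1925 exercise | (k=3,j=1): S=79.6396, K−S=51.2004, hold=49.3222 ⇒ V=51.2004 exercise | (k=3,j=2): S=120.4703, K−S=10.3697, hold=20.8334 ⇒ V=20.8334 continue | (k=3,j=3): S=182.2346, K−S=0.0000, hold=4.1449 ⇒ V=4.1449 continue  boundary S*=79.6396
step 2: (k=2,j=0): S=64.7520, K−S=66.0880, hold=63.8622 ⇒ V=66.0880 exercise | (k=2,j=1): S=97.9500, K−S=32.8900, hold=35.7038 ⇒ V=35.7038 continue | (k=2,j=2): S=148.1683, K−S=0.0000, hold=12.4413 ⇒ V=12.4413 continue  boundary S*=64.7520
step 1: (k=1,j=0): S=79.6396, K−S=51.2004, hold=50.3298 ⇒ V=51.2004 exercise | (k=1,j=1): S=120.4703, K−S=10.3697, hold=23.8925 ⇒ V=23.8925 continue  boundary S*=79.6396
step 0: (k=0,j=0): S=97.9500, K−S=32.8900, hold=37.1772 ⇒ V=37.1772 continue  boundary S*=-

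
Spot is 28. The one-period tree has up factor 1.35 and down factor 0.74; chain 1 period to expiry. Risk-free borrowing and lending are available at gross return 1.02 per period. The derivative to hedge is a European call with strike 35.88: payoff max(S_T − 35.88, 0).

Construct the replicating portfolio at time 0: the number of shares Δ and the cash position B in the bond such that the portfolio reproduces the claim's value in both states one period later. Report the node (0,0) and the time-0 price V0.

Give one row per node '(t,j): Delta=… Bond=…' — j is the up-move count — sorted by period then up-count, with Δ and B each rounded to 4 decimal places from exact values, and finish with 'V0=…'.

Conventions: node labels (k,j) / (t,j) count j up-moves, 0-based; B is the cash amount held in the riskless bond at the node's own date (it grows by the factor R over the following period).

Risk-neutral probability p* = (R−d)/(u−d) = (1.02−0.74)/(1.35−0.74) = 0.4590.
Expiry values: V(1,0)=0.0000, V(1,1)=1.9200
Node (0,0) S=28.0000: V=(p*·1.9200+(1−p*)·0.0000)/1.02=0.8640; Δ=(1.9200−0.0000)/(37.8000−20.7200)=0.1124; B=V−Δ·S=-2.2835
Verification: the root portfolio costs Δ(0,0)·S0 + B(0,0) = 0.8640, matching V0.

(0,0): Delta=0.1124 Bond=-2.2835
V0=0.8640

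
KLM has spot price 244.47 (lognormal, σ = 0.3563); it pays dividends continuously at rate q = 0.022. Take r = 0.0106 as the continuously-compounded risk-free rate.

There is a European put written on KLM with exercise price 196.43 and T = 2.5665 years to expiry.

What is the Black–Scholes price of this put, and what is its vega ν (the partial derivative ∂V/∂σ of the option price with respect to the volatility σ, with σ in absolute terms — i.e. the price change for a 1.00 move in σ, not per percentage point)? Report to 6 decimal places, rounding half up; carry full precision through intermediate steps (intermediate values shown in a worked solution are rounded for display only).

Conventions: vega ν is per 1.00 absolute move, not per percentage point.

σ√T = 0.3563·√2.5665 = 0.570803
d₁ = (ln(S/K) + (r−q+σ²/2)T) / (σ√T) = (ln(244.47/196.43) + (0.0106−0.022+0.3563²/2)·2.5665) / 0.570803 = (0.218786 + 0.133650) / 0.570803 = 0.617440
d₂ = d₁ − σ√T = 0.617440 − 0.570803 = 0.046636
e^{−rT} = 0.973162
e^{−qT} = 0.945101
N(−d₁) = 0.268472,  N(−d₂) = 0.481402
Put price V = K·e^{−rT}·N(−d₂) − S·e^{−qT}·N(−d₁) = 92.023839 − 62.030266 = 29.993573
φ(d₁) = (1/√(2π))·e^{−d₁²/2} = 0.329706
ν = S·e^{−qT}·φ(d₁)·√T = 122.039746

price = 29.993573
ν = 122.039746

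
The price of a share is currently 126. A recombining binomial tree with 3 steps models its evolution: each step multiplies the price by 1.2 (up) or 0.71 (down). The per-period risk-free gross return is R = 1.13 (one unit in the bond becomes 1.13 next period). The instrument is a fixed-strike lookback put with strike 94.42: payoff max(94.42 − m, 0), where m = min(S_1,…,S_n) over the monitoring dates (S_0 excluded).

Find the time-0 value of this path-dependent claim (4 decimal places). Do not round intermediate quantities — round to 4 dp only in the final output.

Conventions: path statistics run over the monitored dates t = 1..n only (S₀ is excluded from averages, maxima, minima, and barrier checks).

price = 1.2764

Set p* = 0.8571 (from d < R < u); the path-dependent value is the discounted p*-expectation over all price paths.
Enumerate all 2^3 = 8 price paths (U = up ×1.2, D = down ×0.71); each path with k up-moves has probability p*^k·(1−p*)^(3−k).
DDD: m=45.0968, payoff=49.3232, prob=0.002915
UDD: m=76.2199, payoff=18.2001, prob=0.017493
DUD: m=76.2199, payoff=18.2001, prob=0.017493
UUD: m=128.8224, payoff=0.0000, prob=0.104956
DDU: m=63.5166, payoff=30.9034, prob=0.017493
UDU: m=107.3520, payoff=0.0000, prob=0.104956
DUU: m=89.4600, payoff=4.9600, prob=0.104956
UUU: m=151.2000, payoff=0.0000, prob=0.629738
Price = Σ prob·payoff / R^3 = 1.841704 / 1.442897 = 1.2764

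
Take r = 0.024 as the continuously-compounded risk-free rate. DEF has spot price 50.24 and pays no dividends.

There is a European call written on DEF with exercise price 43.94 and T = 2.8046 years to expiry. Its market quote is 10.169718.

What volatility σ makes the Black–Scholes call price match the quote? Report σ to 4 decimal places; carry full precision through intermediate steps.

sigma = 0.1332

At σ = 0.1332 the Black–Scholes value reproduces the quote:
σ√T = 0.1332·√2.8046 = 0.223069
d₁ = (ln(S/K) + (r+σ²/2)T) / (σ√T) = (ln(50.24/43.94) + (0.024+0.1332²/2)·2.8046) / 0.223069 = (0.133986 + 0.092190) / 0.223069 = 1.013931
d₂ = d₁ − σ√T = 1.013931 − 0.223069 = 0.790862
e^{−rT} = 0.934905
N(d₁) = 0.844692,  N(d₂) = 0.785488
V = S·N(d₁) − K·e^{−rT}·N(d₂) = 42.437333 − 32.267615 = 10.169718 (matching the quote); vega is positive throughout, so no other σ reproduces this price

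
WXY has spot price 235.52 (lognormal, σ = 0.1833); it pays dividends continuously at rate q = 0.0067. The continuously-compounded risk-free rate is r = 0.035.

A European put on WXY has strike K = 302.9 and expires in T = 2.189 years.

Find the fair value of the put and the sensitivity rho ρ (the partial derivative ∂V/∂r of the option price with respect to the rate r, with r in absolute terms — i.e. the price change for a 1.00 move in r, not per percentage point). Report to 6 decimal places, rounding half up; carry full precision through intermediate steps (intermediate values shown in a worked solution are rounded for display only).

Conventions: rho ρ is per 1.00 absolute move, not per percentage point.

σ√T = 0.1833·√2.189 = 0.271197
d₁ = (ln(S/K) + (r−q+σ²/2)T) / (σ√T) = (ln(235.52/302.9) + (0.035−0.0067+0.1833²/2)·2.189) / 0.271197 = (-0.251607 + 0.098723) / 0.271197 = -0.563738
d₂ = d₁ − σ√T = -0.563738 − 0.271197 = -0.834935
e^{−rT} = 0.926246
e^{−qT} = 0.985441
N(−d₁) = 0.713534,  N(−d₂) = 0.798123
Put price V = K·e^{−rT}·N(−d₂) − S·e^{−qT}·N(−d₁) = 223.921388 − 165.604761 = 58.316627
ρ = −K·T·e^{−rT}·N(−d₂) = -490.163918

price = 58.316627
ρ = -490.163918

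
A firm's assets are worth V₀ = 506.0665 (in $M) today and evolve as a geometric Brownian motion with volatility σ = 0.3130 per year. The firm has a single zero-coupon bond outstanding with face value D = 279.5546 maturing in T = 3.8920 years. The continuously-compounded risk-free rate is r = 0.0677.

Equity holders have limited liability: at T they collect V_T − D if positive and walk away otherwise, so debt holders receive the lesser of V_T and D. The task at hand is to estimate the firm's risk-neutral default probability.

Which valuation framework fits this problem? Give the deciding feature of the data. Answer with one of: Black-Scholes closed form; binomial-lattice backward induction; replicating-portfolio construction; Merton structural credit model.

Key observation: assets follow a GBM and default happens iff V_T < 279.5546; valuing claims on that split (equity as a call, risky debt as the residual) is the structural model's definition.

framework: Merton structural credit model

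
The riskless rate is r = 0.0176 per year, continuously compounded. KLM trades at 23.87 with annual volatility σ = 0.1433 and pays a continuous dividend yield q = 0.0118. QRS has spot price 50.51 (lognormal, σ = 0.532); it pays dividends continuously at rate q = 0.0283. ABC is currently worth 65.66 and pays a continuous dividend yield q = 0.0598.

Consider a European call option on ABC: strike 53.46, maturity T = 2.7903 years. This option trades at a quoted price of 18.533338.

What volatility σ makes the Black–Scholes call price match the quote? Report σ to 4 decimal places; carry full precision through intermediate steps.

At σ = 0.4653 the Black–Scholes value reproduces the quote:
σ√T = 0.4653·√2.7903 = 0.777246
d₁ = (ln(S/K) + (r−q+σ²/2)T) / (σ√T) = (ln(65.66/53.46) + (0.0176−0.0598+0.4653²/2)·2.7903) / 0.777246 = (0.205556 + 0.184305) / 0.777246 = 0.501593
d₂ = d₁ − σ√T = 0.501593 − 0.777246 = -0.275653
e^{−rT} = 0.952077
e^{−qT} = 0.846318
N(d₁) = 0.692023,  N(d₂) = 0.391407
V = S·e^{−qT}·N(d₁) − K·e^{−rT}·N(d₂) = 38.455204 − 19.921866 = 18.533338 (the quoted price), and the Black–Scholes price is strictly increasing in σ, so σ is unique

sigma = 0.4653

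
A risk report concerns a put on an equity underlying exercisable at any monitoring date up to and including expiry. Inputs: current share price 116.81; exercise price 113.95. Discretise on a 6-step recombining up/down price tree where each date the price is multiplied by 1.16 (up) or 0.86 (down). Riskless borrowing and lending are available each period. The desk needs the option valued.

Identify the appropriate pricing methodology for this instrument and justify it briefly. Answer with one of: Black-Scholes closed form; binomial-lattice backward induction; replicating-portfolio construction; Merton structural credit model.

framework: binomial-lattice backward induction

Key observation: the put (strike 113.95 on spot 116.81) is American-style on a 6-step discrete price model, so the early-exercise decision at every node requires stepwise backward valuation — a closed form cannot price the exercise right.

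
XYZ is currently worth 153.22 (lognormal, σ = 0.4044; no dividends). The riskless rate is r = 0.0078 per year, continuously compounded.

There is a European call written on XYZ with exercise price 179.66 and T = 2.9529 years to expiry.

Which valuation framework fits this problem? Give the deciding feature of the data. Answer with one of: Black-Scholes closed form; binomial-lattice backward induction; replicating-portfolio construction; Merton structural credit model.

framework: Black-Scholes closed form

Key observation: the strike-179.66 call on XYZ is European-exercise on a continuously-modelled lognormal underlying, so its value is a single closed-form evaluation.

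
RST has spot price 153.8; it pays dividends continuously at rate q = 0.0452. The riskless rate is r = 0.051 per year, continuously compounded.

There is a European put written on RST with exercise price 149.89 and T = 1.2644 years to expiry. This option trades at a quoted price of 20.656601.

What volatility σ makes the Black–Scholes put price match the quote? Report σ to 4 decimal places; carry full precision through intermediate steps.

sigma = 0.3604

At σ = 0.3604 the Black–Scholes value reproduces the quote:
σ√T = 0.3604·√1.2644 = 0.405254
d₁ = (ln(S/K) + (r−q+σ²/2)T) / (σ√T) = (ln(153.8/149.89) + (0.051−0.0452+0.3604²/2)·1.2644) / 0.405254 = (0.025751 + 0.089449) / 0.405254 = 0.284267
d₂ = d₁ − σ√T = 0.284267 − 0.405254 = -0.120987
e^{−rT} = 0.937551
e^{−qT} = 0.944452
N(−d₁) = 0.388103,  N(−d₂) = 0.548149
V = K·e^{−rT}·N(−d₂) − S·e^{−qT}·N(−d₁) = 77.031138 − 56.374537 = 20.656601 (equal to the quote); since ∂V/∂σ > 0 for all σ, the implied volatility is unique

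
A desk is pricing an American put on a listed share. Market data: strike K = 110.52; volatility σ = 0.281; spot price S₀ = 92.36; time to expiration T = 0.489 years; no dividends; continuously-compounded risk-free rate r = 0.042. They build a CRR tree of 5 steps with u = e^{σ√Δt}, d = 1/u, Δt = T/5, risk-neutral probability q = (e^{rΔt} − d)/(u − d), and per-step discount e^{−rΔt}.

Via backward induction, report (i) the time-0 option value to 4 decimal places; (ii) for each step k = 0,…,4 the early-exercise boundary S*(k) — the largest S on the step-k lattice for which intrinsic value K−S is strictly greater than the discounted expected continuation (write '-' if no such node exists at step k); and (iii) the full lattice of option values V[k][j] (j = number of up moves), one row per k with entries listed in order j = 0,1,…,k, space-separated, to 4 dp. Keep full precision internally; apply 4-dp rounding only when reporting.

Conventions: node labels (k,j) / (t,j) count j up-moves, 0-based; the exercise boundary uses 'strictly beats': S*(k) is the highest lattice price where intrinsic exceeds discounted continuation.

Δt=0.09780, u=1.09185, d=0.91587, q=0.50143, disc=e^(-rΔt)=0.99590
k=5 terminal: V=max(K-S,0) → 51.0002 39.5638 25.9299 9.6764 0.0000 0.0000
k=4: j=0 S=64.9869 intr=45.5331 cont=45.0801 V=45.5331[EX]; j=1 S=77.4738 intr=33.0462 cont=32.5932 V=33.0462[EX]; j=2 S=92.3600 intr=18.1600 cont=17.7070 V=18.1600[EX]; j=3 S=110.1065 intr=0.4135 cont=4.8045 V=4.8045[hold]; j=4 S=131.2629 intr=0.0000 cont=0.0000 V=0.0000[hold]  S*(4)=92.3600
k=3: j=0 S=70.9562 intr=39.5638 cont=39.1108 V=39.5638[EX]; j=1 S=84.5901 intr=25.9299 cont=25.4769 V=25.9299[EX]; j=2 S=100.8436 intr=9.6764 cont=11.4161 V=11.4161[hold]; j=3 S=120.2202 intr=0.0000 cont=2.3856 V=2.3856[hold]  S*(3)=84.5901
k=2: j=0 S=77.4738 intr=33.0462 cont=32.5932 V=33.0462[EX]; j=1 S=92.3600 intr=18.1600 cont=18.5758 V=18.5758[hold]; j=2 S=110.1065 intr=0.4135 cont=6.8597 V=6.8597[hold]  S*(2)=77.4738
k=1: j=0 S=84.5901 intr=25.9299 cont=25.6845 V=25.9299[EX]; j=1 S=100.8436 intr=9.6764 cont=12.6488 V=12.6488[hold]  S*(1)=84.5901
k=0: j=0 S=92.3600 intr=18.1600 cont=19.1913 V=19.1913[hold]  S*(0)=-

price = 19.1913
boundary = - 84.5901 77.4738 84.5901 92.3600
tree:
19.1913
25.9299 12.6488
33.0462 18.5758 6.8597
39.5638 25.9299 11.4161 2.3856
45.5331 33.0462 18.1600 4.8045 0.0000
51.0002 39.5638 25.9299 9.6764 0.0000 0.0000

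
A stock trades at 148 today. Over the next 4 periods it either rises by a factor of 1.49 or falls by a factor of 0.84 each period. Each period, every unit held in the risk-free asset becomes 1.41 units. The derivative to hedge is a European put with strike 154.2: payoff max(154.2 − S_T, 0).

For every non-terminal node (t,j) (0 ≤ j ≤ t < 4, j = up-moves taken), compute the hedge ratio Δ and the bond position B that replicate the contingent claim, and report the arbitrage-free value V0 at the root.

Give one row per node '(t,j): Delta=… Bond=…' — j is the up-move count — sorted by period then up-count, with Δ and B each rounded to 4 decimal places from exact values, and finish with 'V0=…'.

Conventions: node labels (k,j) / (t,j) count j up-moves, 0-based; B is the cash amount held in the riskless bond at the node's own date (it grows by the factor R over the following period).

Under the risk-neutral measure, an up-move has probability p* = (R−d)/(u−d) = 0.8769 and values discount at R = 1.41.
Terminal payoffs: V(4,0)=80.5150, V(4,1)=23.4969, V(4,2)=0.0000, V(4,3)=0.0000, V(4,4)=0.0000
(3,0): S=87.7202. Δ = (V_up−V_dn)/(S_up−S_dn) = (23.4969−80.5150)/(130.7031−73.6850) = -1.0000. V = [p*·23.4969 + (1−p*)·80.5150]/1.41 = 21.6415. B = V − Δ·S = 109.3617.
(3,1): S=155.5989. Δ = (V_up−V_dn)/(S_up−S_dn) = (0.0000−23.4969)/(231.8424−130.7031) = -0.2323. V = [p*·0.0000 + (1−p*)·23.4969]/1.41 = 2.0510. B = V − Δ·S = 38.2001.
(3,2): S=276.0028. Δ = (V_up−V_dn)/(S_up−S_dn) = (0.0000−0.0000)/(411.2442−231.8424) = 0.0000. V = [p*·0.0000 + (1−p*)·0.0000]/1.41 = 0.0000. B = V − Δ·S = 0.0000.
(3,3): S=489.5765. Δ = (V_up−V_dn)/(S_up−S_dn) = (0.0000−0.0000)/(729.4689−411.2442) = 0.0000. V = [p*·0.0000 + (1−p*)·0.0000]/1.41 = 0.0000. B = V − Δ·S = 0.0000.
(2,0): S=104.4288. Δ = (V_up−V_dn)/(S_up−S_dn) = (2.0510−21.6415)/(155.5989−87.7202) = -0.2886. V = [p*·2.0510 + (1−p*)·21.6415]/1.41 = 3.1646. B = V − Δ·S = 33.3039.
(2,1): S=185.2368. Δ = (V_up−V_dn)/(S_up−S_dn) = (0.0000−2.0510)/(276.0028−155.5989) = -0.0170. V = [p*·0.0000 + (1−p*)·2.0510]/1.41 = 0.1790. B = V − Δ·S = 3.3344.
(2,2): S=328.5748. Δ = (V_up−V_dn)/(S_up−S_dn) = (0.0000−0.0000)/(489.5765−276.0028) = 0.0000. V = [p*·0.0000 + (1−p*)·0.0000]/1.41 = 0.0000. B = V − Δ·S = 0.0000.
(1,0): S=124.3200. Δ = (V_up−V_dn)/(S_up−S_dn) = (0.1790−3.1646)/(185.2368−104.4288) = -0.0369. V = [p*·0.1790 + (1−p*)·3.1646]/1.41 = 0.3876. B = V − Δ·S = 4.9808.
(1,1): S=220.5200. Δ = (V_up−V_dn)/(S_up−S_dn) = (0.0000−0.1790)/(328.5748−185.2368) = -0.0012. V = [p*·0.0000 + (1−p*)·0.1790]/1.41 = 0.0156. B = V − Δ·S = 0.2911.
(0,0): S=148.0000. Δ = (V_up−V_dn)/(S_up−S_dn) = (0.0156−0.3876)/(220.5200−124.3200) = -0.0039. V = [p*·0.0156 + (1−p*)·0.3876]/1.41 = 0.0436. B = V − Δ·S = 0.6158.
As a check, the time-0 holding Δ(0,0)·S0 + B(0,0) comes to 0.0436 — exactly V0.

(0,0): Delta=-0.0039 Bond=0.6158
(1,0): Delta=-0.0369 Bond=4.9808
(1,1): Delta=-0.0012 Bond=0.2911
(2,0): Delta=-0.2886 Bond=33.3039
(2,1): Delta=-0.0170 Bond=3.3344
(2,2): Delta=0.0000 Bond=0.0000
(3,0): Delta=-1.0000 Bond=109.3617
(3,1): Delta=-0.2323 Bond=38.2001
(3,2): Delta=0.0000 Bond=0.0000
(3,3): Delta=0.0000 Bond=0.0000
V0=0.0436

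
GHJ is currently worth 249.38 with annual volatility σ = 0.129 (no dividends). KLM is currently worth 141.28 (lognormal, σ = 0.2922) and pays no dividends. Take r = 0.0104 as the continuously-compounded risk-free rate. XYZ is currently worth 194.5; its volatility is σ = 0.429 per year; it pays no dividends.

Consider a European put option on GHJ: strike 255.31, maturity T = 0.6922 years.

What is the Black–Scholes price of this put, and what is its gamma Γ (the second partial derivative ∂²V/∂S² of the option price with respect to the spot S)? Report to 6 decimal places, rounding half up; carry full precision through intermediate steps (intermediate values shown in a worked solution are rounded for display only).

price = 12.933358
Γ = 0.014834

σ√T = 0.129·√0.6922 = 0.107326
d₁ = (ln(S/K) + (r+σ²/2)T) / (σ√T) = (ln(249.38/255.31) + (0.0104+0.129²/2)·0.6922) / 0.107326 = (-0.023501 + 0.012958) / 0.107326 = -0.098227
d₂ = d₁ − σ√T = -0.098227 − 0.107326 = -0.205553
e^{−rT} = 0.992827
N(−d₁) = 0.539124,  N(−d₂) = 0.581430
Put price V = K·e^{−rT}·N(−d₂) − S·N(−d₁) = 147.380096 − 134.446738 = 12.933358
φ(d₁) = (1/√(2π))·e^{−d₁²/2} = 0.397022
Γ = φ(d₁) / (S·σ·√T) = 0.014834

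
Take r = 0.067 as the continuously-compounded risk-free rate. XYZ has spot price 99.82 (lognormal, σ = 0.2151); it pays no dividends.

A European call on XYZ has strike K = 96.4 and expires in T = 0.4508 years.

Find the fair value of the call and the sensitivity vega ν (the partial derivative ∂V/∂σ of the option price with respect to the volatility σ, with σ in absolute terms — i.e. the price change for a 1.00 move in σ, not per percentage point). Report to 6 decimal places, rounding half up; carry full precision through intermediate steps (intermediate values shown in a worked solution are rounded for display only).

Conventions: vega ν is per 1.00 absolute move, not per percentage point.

price = 9.263515
ν = 23.322918

σ√T = 0.2151·√0.4508 = 0.144422
d₁ = (ln(S/K) + (r+σ²/2)T) / (σ√T) = (ln(99.82/96.4) + (0.067+0.2151²/2)·0.4508) / 0.144422 = (0.034862 + 0.040632) / 0.144422 = 0.522739
d₂ = d₁ − σ√T = 0.522739 − 0.144422 = 0.378317
e^{−rT} = 0.970248
N(d₁) = 0.699422,  N(d₂) = 0.647402
Call price V = S·N(d₁) − K·e^{−rT}·N(d₂) = 69.816293 − 60.552778 = 9.263515
φ(d₁) = (1/√(2π))·e^{−d₁²/2} = 0.347995
ν = S·φ(d₁)·√T = 23.322918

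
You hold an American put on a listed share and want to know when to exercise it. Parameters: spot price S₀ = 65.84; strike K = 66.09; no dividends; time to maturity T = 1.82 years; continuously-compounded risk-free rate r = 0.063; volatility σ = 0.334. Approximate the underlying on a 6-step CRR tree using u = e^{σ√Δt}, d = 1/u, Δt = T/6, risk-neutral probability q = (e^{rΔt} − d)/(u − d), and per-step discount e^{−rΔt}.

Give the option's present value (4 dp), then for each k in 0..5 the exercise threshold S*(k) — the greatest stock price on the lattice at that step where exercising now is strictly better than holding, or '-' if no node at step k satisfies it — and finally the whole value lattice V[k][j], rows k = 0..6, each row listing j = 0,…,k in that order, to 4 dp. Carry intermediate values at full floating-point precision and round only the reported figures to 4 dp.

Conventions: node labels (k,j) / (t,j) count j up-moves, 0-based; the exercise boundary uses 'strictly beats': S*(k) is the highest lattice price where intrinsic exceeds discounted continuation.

price = 8.7467
boundary = - - 45.5733 37.9158 45.5733 54.7772
tree:
8.7467
13.6596 4.2891
20.5167 7.4935 1.3279
28.1742 12.6892 2.7124 0.0284
34.5450 20.5167 5.5397 0.0587 0.0000
39.8453 28.1742 11.3128 0.1211 0.0000 0.0000
44.2551 34.5450 20.5167 0.2500 0.0000 0.0000 0.0000

params: Δt=0.30333 u=1.20196 d=0.83198 q=0.50629 e^(-rΔt)=0.98107
t_6 payoffs: 44.2551 34.5450 20.5167 0.2500 0.0000 0.0000 0.0000
t_5: node(5,0) S=26.2447 payoff=39.8453 vs cont=38.5943 → 39.8453 [stop]  node(5,1) S=37.9158 payoff=28.1742 vs cont=26.9232 → 28.1742 [stop]  node(5,2) S=54.7772 payoff=11.3128 vs cont=10.0618 → 11.3128 [stop]  node(5,3) S=79.1370 payoff=0.0000 vs cont=0.1211 → 0.1211 [wait]  node(5,4) S=114.3297 payoff=0.0000 vs cont=0.0000 → 0.0000 [wait]  node(5,5) S=165.1727 payoff=0.0000 vs cont=0.0000 → 0.0000 [wait]  ⇒ S*(5)=54.7772
t_4: node(4,0) S=31.5450 payoff=34.5450 vs cont=33.2940 → 34.5450 [stop]  node(4,1) S=45.5733 payoff=20.5167 vs cont=19.2657 → 20.5167 [stop]  node(4,2) S=65.8400 payoff=0.2500 vs cont=5.5397 → 5.5397 [wait]  node(4,3) S=95.1194 payoff=0.0000 vs cont=0.0587 → 0.0587 [wait]  node(4,4) S=137.4196 payoff=0.0000 vs cont=0.0000 → 0.0000 [wait]  ⇒ S*(4)=45.5733
t_3: node(3,0) S=37.9158 payoff=28.1742 vs cont=26.9232 → 28.1742 [stop]  node(3,1) S=54.7772 payoff=11.3128 vs cont=12.6892 → 12.6892 [wait]  node(3,2) S=79.1370 payoff=0.0000 vs cont=2.7124 → 2.7124 [wait]  node(3,3) S=114.3297 payoff=0.0000 vs cont=0.0284 → 0.0284 [wait]  ⇒ S*(3)=37.9158
t_2: node(2,0) S=45.5733 payoff=20.5167 vs cont=19.9494 → 20.5167 [stop]  node(2,1) S=65.8400 payoff=0.2500 vs cont=7.4935 → 7.4935 [wait]  node(2,2) S=95.1194 payoff=0.0000 vs cont=1.3279 → 1.3279 [wait]  ⇒ S*(2)=45.5733
t_1: node(1,0) S=54.7772 payoff=11.3128 vs cont=13.6596 → 13.6596 [wait]  node(1,1) S=79.1370 payoff=0.0000 vs cont=4.2891 → 4.2891 [wait]  ⇒ S*(1)=-
t_0: node(0,0) S=65.8400 payoff=0.2500 vs cont=8.7467 → 8.7467 [wait]  ⇒ S*(0)=-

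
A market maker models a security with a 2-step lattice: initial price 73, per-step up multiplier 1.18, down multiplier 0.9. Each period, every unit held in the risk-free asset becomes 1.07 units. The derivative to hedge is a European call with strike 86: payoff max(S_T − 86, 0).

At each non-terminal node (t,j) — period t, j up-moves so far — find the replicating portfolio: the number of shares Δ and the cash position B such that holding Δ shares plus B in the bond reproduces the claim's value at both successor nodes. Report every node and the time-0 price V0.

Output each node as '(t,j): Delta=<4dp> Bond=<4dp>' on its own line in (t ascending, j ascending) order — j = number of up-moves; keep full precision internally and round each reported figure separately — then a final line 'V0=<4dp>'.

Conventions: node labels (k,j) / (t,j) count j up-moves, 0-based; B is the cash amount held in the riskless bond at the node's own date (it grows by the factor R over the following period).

(0,0): Delta=0.4343 Bond=-26.6679
(1,0): Delta=0.0000 Bond=0.0000
(1,1): Delta=0.6487 Bond=-46.9983
V0=5.0373

Since d<R<u, set p* = (R−d)/(u−d) = 0.6071; price each node as the discounted p*-expectation of its children.
Expiry values: V(2,0)=0.0000, V(2,1)=0.0000, V(2,2)=15.6452
(1,0): S=65.7000. Δ = (V_up−V_dn)/(S_up−S_dn) = (0.0000−0.0000)/(77.5260−59.1300) = 0.0000. V = [p*·0.0000 + (1−p*)·0.0000]/1.07 = 0.0000. B = V − Δ·S = 0.0000.
(1,1): S=86.1400. Δ = (V_up−V_dn)/(S_up−S_dn) = (15.6452−0.0000)/(101.6452−77.5260) = 0.6487. V = [p*·15.6452 + (1−p*)·0.0000]/1.07 = 8.8774. B = V − Δ·S = -46.9983.
(0,0): S=73.0000. Δ = (V_up−V_dn)/(S_up−S_dn) = (8.8774−0.0000)/(86.1400−65.7000) = 0.4343. V = [p*·8.8774 + (1−p*)·0.0000]/1.07 = 5.0373. B = V − Δ·S = -26.6679.
Check: Δ(0,0)·S0 + B(0,0) = 5.0373 = V0.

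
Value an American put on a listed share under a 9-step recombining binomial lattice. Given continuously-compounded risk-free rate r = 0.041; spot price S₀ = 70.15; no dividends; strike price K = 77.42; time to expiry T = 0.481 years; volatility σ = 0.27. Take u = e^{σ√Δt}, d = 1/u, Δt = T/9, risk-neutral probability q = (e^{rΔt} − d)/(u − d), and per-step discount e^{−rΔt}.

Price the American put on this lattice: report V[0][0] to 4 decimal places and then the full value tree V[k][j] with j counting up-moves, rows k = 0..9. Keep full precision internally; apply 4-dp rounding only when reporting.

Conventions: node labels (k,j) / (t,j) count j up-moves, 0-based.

params: Δt=0.05344 u=1.06441 d=0.93949 q=0.50196 e^(-rΔt)=0.99781
t_9 payoffs: 37.4205 32.1020 26.0763 19.2494 11.5148 2.7518 0.0000 0.0000 0.0000 0.0000
k=8: node(8,0) S=42.5758 payoff=34.8442 vs cont=34.6747 → 34.8442 [stop]  node(8,1) S=48.2369 payoff=29.1831 vs cont=29.0137 → 29.1831 [stop]  node(8,2) S=54.6506 payoff=22.7694 vs cont=22.5999 → 22.7694 [stop]  node(8,3) S=61.9172 payoff=15.5028 vs cont=15.3333 → 15.5028 [stop]  node(8,4) S=70.1500 payoff=7.2700 vs cont=7.1005 → 7.2700 [stop]  node(8,5) S=79.4774 payoff=0.0000 vs cont=1.3675 → 1.3675 [wait]  node(8,6) S=90.0451 payoff=0.0000 vs cont=0.0000 → 0.0000 [wait]  node(8,7) S=102.0179 payoff=0.0000 vs cont=0.0000 → 0.0000 [wait]  node(8,8) S=115.5826 payoff=0.0000 vs cont=0.0000 → 0.0000 [wait]
k=7: node(7,0) S=45.3180 payoff=32.1020 vs cont=31.9325 → 32.1020 [stop]  node(7,1) S=51.3437 payoff=26.0763 vs cont=25.9069 → 26.0763 [stop]  node(7,2) S=58.1706 payoff=19.2494 vs cont=19.0800 → 19.2494 [stop]  node(7,3) S=65.9052 payoff=11.5148 vs cont=11.3454 → 11.5148 [stop]  node(7,4) S=74.6682 payoff=2.7518 vs cont=4.2977 → 4.2977 [wait]  node(7,5) S=84.5964 payoff=0.0000 vs cont=0.6796 → 0.6796 [wait]  node(7,6) S=95.8447 payoff=0.0000 vs cont=0.0000 → 0.0000 [wait]  node(7,7) S=108.5887 payoff=0.0000 vs cont=0.0000 → 0.0000 [wait]
k=6: node(6,0) S=48.2369 payoff=29.1831 vs cont=29.0137 → 29.1831 [stop]  node(6,1) S=54.6506 payoff=22.7694 vs cont=22.5999 → 22.7694 [stop]  node(6,2) S=61.9172 payoff=15.5028 vs cont=15.3333 → 15.5028 [stop]  node(6,3) S=70.1500 payoff=7.2700 vs cont=7.8749 → 7.8749 [wait]  node(6,4) S=79.4774 payoff=0.0000 vs cont=2.4761 → 2.4761 [wait]  node(6,5) S=90.0451 payoff=0.0000 vs cont=0.3377 → 0.3377 [wait]  node(6,6) S=102.0179 payoff=0.0000 vs cont=0.0000 → 0.0000 [wait]
k=5: node(5,0) S=51.3437 payoff=26.0763 vs cont=25.9069 → 26.0763 [stop]  node(5,1) S=58.1706 payoff=19.2494 vs cont=19.0800 → 19.2494 [stop]  node(5,2) S=65.9052 payoff=11.5148 vs cont=11.6483 → 11.6483 [wait]  node(5,3) S=74.6682 payoff=2.7518 vs cont=5.1536 → 5.1536 [wait]  node(5,4) S=84.5964 payoff=0.0000 vs cont=1.3997 → 1.3997 [wait]  node(5,5) S=95.8447 payoff=0.0000 vs cont=0.1678 → 0.1678 [wait]
k=4: node(4,0) S=54.6506 payoff=22.7694 vs cont=22.5999 → 22.7694 [stop]  node(4,1) S=61.9172 payoff=15.5028 vs cont=15.4002 → 15.5028 [stop]  node(4,2) S=70.1500 payoff=7.2700 vs cont=8.3699 → 8.3699 [wait]  node(4,3) S=79.4774 payoff=0.0000 vs cont=3.2621 → 3.2621 [wait]  node(4,4) S=90.0451 payoff=0.0000 vs cont=0.7796 → 0.7796 [wait]
k=3: node(3,0) S=58.1706 payoff=19.2494 vs cont=19.0800 → 19.2494 [stop]  node(3,1) S=65.9052 payoff=11.5148 vs cont=11.8962 → 11.8962 [wait]  node(3,2) S=74.6682 payoff=2.7518 vs cont=5.7933 → 5.7933 [wait]  node(3,3) S=84.5964 payoff=0.0000 vs cont=2.0116 → 2.0116 [wait]
k=2: node(2,0) S=61.9172 payoff=15.5028 vs cont=15.5244 → 15.5244 [wait]  node(2,1) S=70.1500 payoff=7.2700 vs cont=8.8135 → 8.8135 [wait]  node(2,2) S=79.4774 payoff=0.0000 vs cont=3.8865 → 3.8865 [wait]
k=1: node(1,0) S=65.9052 payoff=11.5148 vs cont=12.1291 → 12.1291 [wait]  node(1,1) S=74.6682 payoff=2.7518 vs cont=6.3264 → 6.3264 [wait]
k=0: node(0,0) S=70.1500 payoff=7.2700 vs cont=9.1962 → 9.1962 [wait]

price = 9.1962
tree:
9.1962
12.1291 6.3264
15.5244 8.8135 3.8865
19.2494 11.8962 5.7933 2.0116
22.7694 15.5028 8.3699 3.2621 0.7796
26.0763 19.2494 11.6483 5.1536 1.3997 0.1678
29.1831 22.7694 15.5028 7.8749 2.4761 0.3377 0.0000
32.1020 26.0763 19.2494 11.5148 4.2977 0.6796 0.0000 0.0000
34.8442 29.1831 22.7694 15.5028 7.2700 1.3675 0.0000 0.0000 0.0000
37.4205 32.1020 26.0763 19.2494 11.5148 2.7518 0.0000 0.0000 0.0000 0.0000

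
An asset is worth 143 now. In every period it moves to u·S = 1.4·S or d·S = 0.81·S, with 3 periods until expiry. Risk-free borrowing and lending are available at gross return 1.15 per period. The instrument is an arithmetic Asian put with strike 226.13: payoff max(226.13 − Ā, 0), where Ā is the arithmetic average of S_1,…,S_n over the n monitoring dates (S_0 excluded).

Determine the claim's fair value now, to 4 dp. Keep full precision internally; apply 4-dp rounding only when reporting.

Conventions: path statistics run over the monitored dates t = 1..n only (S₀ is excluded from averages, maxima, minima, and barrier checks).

Set p* = 0.5763 (from d < R < u); the path-dependent value is the discounted p*-expectation over all price paths.
Enumerate all 2^3 = 8 price paths (U = up ×1.4, D = down ×0.81); each path with k up-moves has probability p*^k·(1−p*)^(3−k).
DDD: Ā=95.2161, payoff=130.9139, prob=0.076079
UDD: Ā=164.5711, payoff=61.5589, prob=0.103467
DUD: Ā=136.4477, payoff=89.6823, prob=0.103467
UUD: Ā=235.8356, payoff=0.0000, prob=0.140715
DDU: Ā=113.6678, payoff=112.4622, prob=0.103467
UDU: Ā=196.4629, payoff=29.6671, prob=0.140715
DUU: Ā=168.3396, payoff=57.7904, prob=0.140715
UUU: Ā=290.9573, payoff=0.0000, prob=0.191373
Price = Σ prob·payoff / R^3 = 49.551056 / 1.520875 = 32.5806

price = 32.5806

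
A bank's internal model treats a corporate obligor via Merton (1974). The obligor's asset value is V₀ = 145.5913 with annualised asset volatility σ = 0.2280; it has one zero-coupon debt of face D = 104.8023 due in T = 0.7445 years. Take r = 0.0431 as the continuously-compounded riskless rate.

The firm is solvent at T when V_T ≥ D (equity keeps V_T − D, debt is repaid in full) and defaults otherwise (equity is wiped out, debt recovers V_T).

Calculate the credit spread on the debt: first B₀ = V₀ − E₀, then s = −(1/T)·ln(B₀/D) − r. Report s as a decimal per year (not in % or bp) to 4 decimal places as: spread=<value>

Apply the equity-as-call identities (strike 104.8023, horizon 0.7445 years):
d₁ = [ln(V₀/D) + (r + σ²/2)T] / (σ√T)
   = [ln(145.5913/104.8023) + (0.0431 + 0.5·0.2280²)·0.7445] / (0.2280·√0.7445)
   = [0.328728 + 0.051439] / 0.196728 = 1.932444
d₂ = d₁ − σ√T = 1.932444 − 0.196728 = 1.735715
N(d₁) = 0.973348,  N(d₂) = 0.958693,  e^(−rT) = 0.968421
E₀ = V₀·N(d₁) − D·e^(−rT)·N(d₂)
   = 145.5913·0.973348 − 104.8023·0.968421·0.958693 = 44.410527
B₀ = V₀ − E₀ = 145.5913 − 44.410527 = 101.180773
spread = −(1/T)·ln(B₀/D) − r = −(1/0.7445)·ln(101.180773/104.8023) − 0.0431 = 0.00413569

spread=0.0041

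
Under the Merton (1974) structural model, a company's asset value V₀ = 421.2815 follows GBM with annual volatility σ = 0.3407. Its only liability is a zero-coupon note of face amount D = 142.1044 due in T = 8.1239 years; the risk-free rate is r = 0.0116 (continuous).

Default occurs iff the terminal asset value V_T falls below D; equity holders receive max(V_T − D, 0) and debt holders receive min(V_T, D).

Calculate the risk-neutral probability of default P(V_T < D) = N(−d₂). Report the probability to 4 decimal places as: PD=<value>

Equity is a call on the firm's assets struck at D = 142.1044:
d₁ = [ln(V₀/D) + (r + σ²/2)T] / (σ√T)
   = [ln(421.2815/142.1044) + (0.0116 + 0.5·0.3407²)·8.1239] / (0.3407·√8.1239)
   = [1.086739 + 0.565734] / 0.971079 = 1.701688
d₂ = d₁ − σ√T = 1.701688 − 0.971079 = 0.730610
risk-neutral PD = N(−d₂) = N(-0.730610) = 0.232509

PD=0.2325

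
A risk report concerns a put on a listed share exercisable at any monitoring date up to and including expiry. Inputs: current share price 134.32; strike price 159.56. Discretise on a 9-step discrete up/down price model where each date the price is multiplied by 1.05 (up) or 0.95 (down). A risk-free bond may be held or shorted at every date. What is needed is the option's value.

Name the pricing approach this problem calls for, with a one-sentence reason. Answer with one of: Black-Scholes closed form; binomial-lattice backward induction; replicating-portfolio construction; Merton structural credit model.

framework: binomial-lattice backward induction

Key observation: the exercise right at every one of the 9 steps is what matters: each node needs max(159.56 − S, continuation), which only the stepwise tree valuation starting from spot 134.32 delivers.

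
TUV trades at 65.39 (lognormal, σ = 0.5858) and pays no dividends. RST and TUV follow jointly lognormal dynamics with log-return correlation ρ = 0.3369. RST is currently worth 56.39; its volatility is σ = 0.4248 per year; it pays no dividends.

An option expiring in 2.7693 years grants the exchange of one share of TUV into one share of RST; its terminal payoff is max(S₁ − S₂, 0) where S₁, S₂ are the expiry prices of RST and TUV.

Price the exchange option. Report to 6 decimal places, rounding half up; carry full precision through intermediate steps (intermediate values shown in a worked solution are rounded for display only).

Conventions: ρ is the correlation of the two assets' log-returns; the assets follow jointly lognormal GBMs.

exchange price = 18.898642

σ_eff = √(σ₁² + σ₂² − 2ρσ₁σ₂) = √(0.4248² + 0.5858² − 2·0.3369·0.4248·0.5858) = 0.596610
d₁ = (ln(S₁/S₂) + (q₂ − q₁ + σ_eff²/2)T) / (σ_eff√T) = (ln(56.39/65.39) + (0.0 − 0.0 + 0.177972)·2.7693) / 0.992831 = 0.347269
d₂ = d₁ − σ_eff√T = 0.347269 − 0.992831 = -0.645562
N(d₁) = 0.635805,  N(d₂) = 0.259281
V = S₁·e^{−q₁T}·N(d₁) − S₂·e^{−q₂T}·N(d₂) = 35.853057 − 16.954416 = 18.898642
Key observation: pricing in TUV-units makes this a unit-strike call on the ratio S₁/S₂ — the risk-free rate cancels and cannot affect the value.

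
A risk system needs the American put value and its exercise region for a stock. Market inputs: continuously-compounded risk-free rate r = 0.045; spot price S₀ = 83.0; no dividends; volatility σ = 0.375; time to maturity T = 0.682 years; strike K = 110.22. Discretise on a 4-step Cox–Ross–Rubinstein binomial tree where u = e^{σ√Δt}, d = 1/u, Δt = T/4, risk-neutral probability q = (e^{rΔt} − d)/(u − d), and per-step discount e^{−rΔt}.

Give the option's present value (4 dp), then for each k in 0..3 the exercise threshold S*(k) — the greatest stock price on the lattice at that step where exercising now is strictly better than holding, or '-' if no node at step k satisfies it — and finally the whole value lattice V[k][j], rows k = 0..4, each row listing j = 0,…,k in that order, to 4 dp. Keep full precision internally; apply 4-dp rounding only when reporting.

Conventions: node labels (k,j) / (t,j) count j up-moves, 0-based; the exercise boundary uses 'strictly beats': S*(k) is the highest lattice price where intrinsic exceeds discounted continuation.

Δt=0.17050  u=1.16748  d=0.85655  q=0.48614  discount=0.99236
step 4 (expiry): payoffs max(K−S,0) = 65.5427 49.3249 27.2200 0.0000 0.0000
step 3: (k=3,j=0): S=52.1597, K−S=58.0603, hold=57.2179 ⇒ V=58.0603 exercise | (k=3,j=1): S=71.0936, K−S=39.1264, hold=38.2840 ⇒ V=39.1264 exercise | (k=3,j=2): S=96.9005, K−S=13.3195, hold=13.8804 ⇒ V=13.8804 continue | (k=3,j=3): S=132.0752, K−S=0.0000, hold=0.0000 ⇒ V=0.0000 continue  boundary S*=71.0936
step 2: (k=2,j=0): S=60.8951, K−S=49.3249, hold=48.4824 ⇒ V=49.3249 exercise | (k=2,j=1): S=83.0000, K−S=27.2200, hold=26.6482 ⇒ V=27.2200 exercise | (k=2,j=2): S=113.1289, K−S=0.0000, hold=7.0781 ⇒ V=7.0781 continue  boundary S*=83.0000
step 1: (k=1,j=0): S=71.0936, K−S=39.1264, hold=38.2840 ⇒ V=39.1264 exercise | (k=1,j=1): S=96.9005, K−S=13.3195, hold=17.2951 ⇒ V=17.2951 continue  boundary S*=71.0936
step 0: (k=0,j=0): S=83.0000, K−S=27.2200, hold=28.2955 ⇒ V=28.2955 continue  boundary S*=-

price = 28.2955
boundary = - 71.0936 83.0000 71.0936
tree:
28.2955
39.1264 17.2951
49.3249 27.2200 7.0781
58.0603 39.1264 13.8804 0.0000
65.5427 49.3249 27.2200 0.0000 0.0000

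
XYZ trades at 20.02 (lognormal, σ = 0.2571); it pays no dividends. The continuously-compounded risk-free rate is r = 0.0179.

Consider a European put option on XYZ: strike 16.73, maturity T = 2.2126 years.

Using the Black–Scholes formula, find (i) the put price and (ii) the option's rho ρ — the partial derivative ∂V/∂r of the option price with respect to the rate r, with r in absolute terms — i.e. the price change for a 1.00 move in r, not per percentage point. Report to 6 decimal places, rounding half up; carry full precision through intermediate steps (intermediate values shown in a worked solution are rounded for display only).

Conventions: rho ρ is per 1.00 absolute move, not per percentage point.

price = 1.197364
ρ = -12.499395

σ√T = 0.2571·√2.2126 = 0.382431
d₁ = (ln(S/K) + (r+σ²/2)T) / (σ√T) = (ln(20.02/16.73) + (0.0179+0.2571²/2)·2.2126) / 0.382431 = (0.179528 + 0.112732) / 0.382431 = 0.764217
d₂ = d₁ − σ√T = 0.764217 − 0.382431 = 0.381786
e^{−rT} = 0.961169
N(−d₁) = 0.222369,  N(−d₂) = 0.351310
Put price V = K·e^{−rT}·N(−d₂) − S·N(−d₁) = 5.649189 − 4.451825 = 1.197364
ρ = −K·T·e^{−rT}·N(−d₂) = -12.499395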